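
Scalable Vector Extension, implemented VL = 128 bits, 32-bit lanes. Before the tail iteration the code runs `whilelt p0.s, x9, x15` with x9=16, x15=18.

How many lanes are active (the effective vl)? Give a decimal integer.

vl = 2

register lanes = 128/32 = 4
p0[j] = (16+j < 18); true for j=0..1 → 2 lanes set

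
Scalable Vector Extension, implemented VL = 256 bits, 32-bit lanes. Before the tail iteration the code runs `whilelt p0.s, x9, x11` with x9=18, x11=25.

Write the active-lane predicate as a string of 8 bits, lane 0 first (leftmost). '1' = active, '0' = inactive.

256-bit reg / 32-bit elem → 8 lanes
active while 18+j < 25, i.e. j ∈ [0,7) capped at 8 ⇒ 7
bits (lane 0 leftmost): 11111110

predicate = 11111110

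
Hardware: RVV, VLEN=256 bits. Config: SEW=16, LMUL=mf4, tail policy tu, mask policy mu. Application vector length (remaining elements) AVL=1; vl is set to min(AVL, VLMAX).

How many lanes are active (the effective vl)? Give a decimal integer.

lanes per group: 256·1/4/16 = 4
vl = min(AVL, VLMAX) = min(1, 4) = 1

vl = 1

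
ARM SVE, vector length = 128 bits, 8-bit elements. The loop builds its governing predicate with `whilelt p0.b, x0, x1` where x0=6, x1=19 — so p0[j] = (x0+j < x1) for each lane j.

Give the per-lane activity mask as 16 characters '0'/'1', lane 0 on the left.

predicate = 1111111111111000

128-bit reg / 8-bit elem → 16 lanes
p0[j] = (6+j < 19); true for j=0..12 → 13 lanes set
bits (lane 0 leftmost): 1111111111111000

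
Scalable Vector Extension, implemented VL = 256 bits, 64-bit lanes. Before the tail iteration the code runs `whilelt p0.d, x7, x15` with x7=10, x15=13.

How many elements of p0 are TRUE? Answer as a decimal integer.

vl = 3

256-bit reg / 64-bit elem → 4 lanes
whilelt: lane j active iff 10+j < 13 → j < 3 → 3 active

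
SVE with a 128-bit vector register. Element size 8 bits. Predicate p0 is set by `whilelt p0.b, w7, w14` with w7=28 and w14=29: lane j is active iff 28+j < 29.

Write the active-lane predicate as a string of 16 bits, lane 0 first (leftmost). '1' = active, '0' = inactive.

lane count: 128 div 8 = 16
active while 28+j < 29, i.e. j ∈ [0,1) capped at 16 ⇒ 1
bits (lane 0 leftmost): 1000000000000000

predicate = 1000000000000000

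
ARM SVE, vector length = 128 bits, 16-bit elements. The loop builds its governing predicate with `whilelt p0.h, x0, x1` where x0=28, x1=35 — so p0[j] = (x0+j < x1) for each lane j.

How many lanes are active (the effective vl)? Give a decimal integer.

vl = 7

register lanes = 128/16 = 8
whilelt: lane j active iff 28+j < 35 → j < 7 → 7 active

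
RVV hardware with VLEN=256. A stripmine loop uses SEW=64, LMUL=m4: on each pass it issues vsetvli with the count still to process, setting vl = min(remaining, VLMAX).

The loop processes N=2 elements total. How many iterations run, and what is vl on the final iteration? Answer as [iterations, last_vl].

lanes per group: 256·4/64 = 16
N=2: ⌈2/16⌉ = 1 iters; last vl = 2 − 0×16 = 2

[iterations, last_vl] = [1, 2]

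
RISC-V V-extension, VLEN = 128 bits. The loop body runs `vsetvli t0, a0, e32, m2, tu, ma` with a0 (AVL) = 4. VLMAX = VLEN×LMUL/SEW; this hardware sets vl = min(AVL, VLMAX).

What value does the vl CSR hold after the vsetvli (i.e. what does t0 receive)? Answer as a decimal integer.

VLMAX = VLEN×LMUL/SEW = 128×2/32 = 8
AVL=4 ≤ VLMAX=8, so vl = 4

vl = 4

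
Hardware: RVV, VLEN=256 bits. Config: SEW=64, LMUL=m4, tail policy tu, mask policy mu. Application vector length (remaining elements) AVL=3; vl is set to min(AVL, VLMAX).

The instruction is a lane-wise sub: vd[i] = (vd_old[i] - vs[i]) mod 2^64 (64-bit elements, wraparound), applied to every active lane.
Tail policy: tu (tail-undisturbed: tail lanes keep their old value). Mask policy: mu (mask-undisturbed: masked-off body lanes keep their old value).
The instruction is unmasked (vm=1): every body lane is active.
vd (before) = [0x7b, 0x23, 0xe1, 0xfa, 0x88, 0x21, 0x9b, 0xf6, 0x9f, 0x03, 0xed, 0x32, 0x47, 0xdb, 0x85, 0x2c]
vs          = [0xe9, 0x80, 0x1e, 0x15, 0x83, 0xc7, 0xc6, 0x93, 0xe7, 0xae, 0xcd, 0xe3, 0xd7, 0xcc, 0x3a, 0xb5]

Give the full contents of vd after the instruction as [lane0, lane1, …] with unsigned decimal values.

vd = [18446744073709551506, 18446744073709551523, 195, 250, 136, 33, 155, 246, 159, 3, 237, 50, 71, 219, 133, 44]

VLMAX = (256 × 4) / 64 = 16 lanes
AVL=3 ≤ VLMAX=16, so vl = 3
vd[0] sub(0x7b,0xe9) -> 0xffffffffffffff92
vd[1] sub(0x23,0x80) -> 0xffffffffffffffa3
vd[2] sub(0xe1,0x1e) -> 0xc3
vd[3] tail/keep -> 0xfa
vd[4] tail/keep -> 0x88
vd[5] tail/keep -> 0x21
vd[6] tail/keep -> 0x9b
vd[7] tail/keep -> 0xf6
vd[8] tail/keep -> 0x9f
vd[9] tail/keep -> 0x03
vd[10] tail/keep -> 0xed
vd[11] tail/keep -> 0x32
vd[12] tail/keep -> 0x47
vd[13] tail/keep -> 0xdb
vd[14] tail/keep -> 0x85
vd[15] tail/keep -> 0x2c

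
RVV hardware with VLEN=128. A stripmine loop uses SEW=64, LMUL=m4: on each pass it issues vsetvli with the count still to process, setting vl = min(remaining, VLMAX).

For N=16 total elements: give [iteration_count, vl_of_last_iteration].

[iterations, last_vl] = [2, 8]

VLMAX = VLEN×LMUL/SEW = 128×4/64 = 8
16 elements at 8/iter → 2 passes, remainder 8 on the last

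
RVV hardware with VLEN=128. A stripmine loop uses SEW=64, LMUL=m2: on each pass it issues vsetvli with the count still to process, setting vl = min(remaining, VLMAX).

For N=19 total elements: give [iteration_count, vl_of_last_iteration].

VLMAX = VLEN×LMUL/SEW = 128×2/64 = 4
N=19: ⌈19/4⌉ = 5 iters; last vl = 19 − 4×4 = 3

[iterations, last_vl] = [5, 3]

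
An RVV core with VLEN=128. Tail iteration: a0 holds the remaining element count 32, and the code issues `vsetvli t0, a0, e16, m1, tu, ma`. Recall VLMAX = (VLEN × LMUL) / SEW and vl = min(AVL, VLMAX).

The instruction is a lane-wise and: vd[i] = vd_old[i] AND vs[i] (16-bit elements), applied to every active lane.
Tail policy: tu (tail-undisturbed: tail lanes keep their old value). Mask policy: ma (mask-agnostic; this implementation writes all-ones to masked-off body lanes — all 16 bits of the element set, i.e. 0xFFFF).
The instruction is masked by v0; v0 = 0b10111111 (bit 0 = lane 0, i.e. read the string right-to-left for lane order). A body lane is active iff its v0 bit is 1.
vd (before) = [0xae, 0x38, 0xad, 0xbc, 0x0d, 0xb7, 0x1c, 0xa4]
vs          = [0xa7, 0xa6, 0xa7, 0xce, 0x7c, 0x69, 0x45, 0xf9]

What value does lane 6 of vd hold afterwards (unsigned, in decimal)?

vd[6] = 65535

lanes per group: 128·1/16 = 8
AVL=32 > VLMAX=8, so vl = 8
lane  0: and(0xae,0xa7) ⇒ 0xa6
lane  1: and(0x38,0xa6) ⇒ 0x20
lane  2: and(0xad,0xa7) ⇒ 0xa5
lane  3: and(0xbc,0xce) ⇒ 0x8c
lane  4: and(0x0d,0x7c) ⇒ 0x0c
lane  5: and(0xb7,0x69) ⇒ 0x21
lane  6: mask-off/ones ⇒ 0xffff
lane  7: and(0xa4,0xf9) ⇒ 0xa0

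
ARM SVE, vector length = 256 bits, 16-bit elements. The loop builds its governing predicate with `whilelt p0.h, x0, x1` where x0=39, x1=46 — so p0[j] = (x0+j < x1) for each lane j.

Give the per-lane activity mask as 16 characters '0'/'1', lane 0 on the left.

256-bit reg / 16-bit elem → 16 lanes
whilelt: lane j active iff 39+j < 46 → j < 7 → 7 active
bits (lane 0 leftmost): 1111111000000000

predicate = 1111111000000000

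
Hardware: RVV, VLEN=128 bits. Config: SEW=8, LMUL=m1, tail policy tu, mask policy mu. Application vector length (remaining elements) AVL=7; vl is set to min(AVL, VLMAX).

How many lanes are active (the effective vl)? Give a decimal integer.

VLMAX = VLEN×LMUL/SEW = 128×1/8 = 16
AVL=7 ≤ VLMAX=16, so vl = 7

vl = 7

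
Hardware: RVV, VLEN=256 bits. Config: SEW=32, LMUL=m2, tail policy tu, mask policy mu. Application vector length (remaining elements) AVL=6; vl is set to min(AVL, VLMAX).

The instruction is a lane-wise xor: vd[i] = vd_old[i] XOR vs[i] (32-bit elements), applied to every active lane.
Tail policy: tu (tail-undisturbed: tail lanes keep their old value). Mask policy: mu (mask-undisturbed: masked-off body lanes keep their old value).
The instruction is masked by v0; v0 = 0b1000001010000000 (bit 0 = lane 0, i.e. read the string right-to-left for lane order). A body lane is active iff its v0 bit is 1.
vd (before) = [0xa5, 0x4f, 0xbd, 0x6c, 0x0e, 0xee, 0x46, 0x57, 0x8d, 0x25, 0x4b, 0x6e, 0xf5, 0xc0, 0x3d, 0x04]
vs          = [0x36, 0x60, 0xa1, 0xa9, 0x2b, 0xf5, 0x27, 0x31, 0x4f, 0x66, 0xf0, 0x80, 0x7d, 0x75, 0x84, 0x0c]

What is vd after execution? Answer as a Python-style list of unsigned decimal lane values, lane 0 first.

vd = [165, 79, 189, 108, 14, 238, 70, 87, 141, 37, 75, 110, 245, 192, 61, 4]

VLMAX = VLEN×LMUL/SEW = 256×2/32 = 16
vl = min(AVL, VLMAX) = min(6, 16) = 6
[0] mask-off/keep = 0xa5
[1] mask-off/keep = 0x4f
[2] mask-off/keep = 0xbd
[3] mask-off/keep = 0x6c
[4] mask-off/keep = 0x0e
[5] mask-off/keep = 0xee
[6] tail/keep = 0x46
[7] tail/keep = 0x57
[8] tail/keep = 0x8d
[9] tail/keep = 0x25
[10] tail/keep = 0x4b
[11] tail/keep = 0x6e
[12] tail/keep = 0xf5
[13] tail/keep = 0xc0
[14] tail/keep = 0x3d
[15] tail/keep = 0x04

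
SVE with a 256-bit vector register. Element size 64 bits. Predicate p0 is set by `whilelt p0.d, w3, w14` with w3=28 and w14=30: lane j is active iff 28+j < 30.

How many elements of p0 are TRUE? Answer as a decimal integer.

vl = 2

256-bit reg / 64-bit elem → 4 lanes
whilelt: lane j active iff 28+j < 30 → j < 2 → 2 active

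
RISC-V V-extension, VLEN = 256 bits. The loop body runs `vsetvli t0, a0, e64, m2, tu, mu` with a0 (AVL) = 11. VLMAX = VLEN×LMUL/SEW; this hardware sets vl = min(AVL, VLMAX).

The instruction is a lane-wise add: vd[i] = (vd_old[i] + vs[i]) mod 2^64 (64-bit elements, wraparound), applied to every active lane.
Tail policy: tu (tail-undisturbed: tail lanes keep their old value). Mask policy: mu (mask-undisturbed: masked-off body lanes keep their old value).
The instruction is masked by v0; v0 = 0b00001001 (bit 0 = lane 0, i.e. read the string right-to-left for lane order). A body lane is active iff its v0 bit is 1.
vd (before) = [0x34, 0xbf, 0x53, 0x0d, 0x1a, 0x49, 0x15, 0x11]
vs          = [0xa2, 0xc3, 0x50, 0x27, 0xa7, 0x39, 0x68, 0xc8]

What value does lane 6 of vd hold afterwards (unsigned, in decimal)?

lanes per group: 256·2/64 = 8
vl = min(AVL, VLMAX) = min(11, 8) = 8
vd[0] add(0x34,0xa2) -> 0xd6
vd[1] mask-off/keep -> 0xbf
vd[2] mask-off/keep -> 0x53
vd[3] add(0x0d,0x27) -> 0x34
vd[4] mask-off/keep -> 0x1a
vd[5] mask-off/keep -> 0x49
vd[6] mask-off/keep -> 0x15
vd[7] mask-off/keep -> 0x11

vd[6] = 21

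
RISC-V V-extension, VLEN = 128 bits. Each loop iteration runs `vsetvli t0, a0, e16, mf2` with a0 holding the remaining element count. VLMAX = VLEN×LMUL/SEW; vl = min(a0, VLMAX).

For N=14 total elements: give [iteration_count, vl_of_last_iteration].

[iterations, last_vl] = [4, 2]

lanes per group: 128·1/2/16 = 4
iterations = ceil(14/4) = 4; final-pass vl = 2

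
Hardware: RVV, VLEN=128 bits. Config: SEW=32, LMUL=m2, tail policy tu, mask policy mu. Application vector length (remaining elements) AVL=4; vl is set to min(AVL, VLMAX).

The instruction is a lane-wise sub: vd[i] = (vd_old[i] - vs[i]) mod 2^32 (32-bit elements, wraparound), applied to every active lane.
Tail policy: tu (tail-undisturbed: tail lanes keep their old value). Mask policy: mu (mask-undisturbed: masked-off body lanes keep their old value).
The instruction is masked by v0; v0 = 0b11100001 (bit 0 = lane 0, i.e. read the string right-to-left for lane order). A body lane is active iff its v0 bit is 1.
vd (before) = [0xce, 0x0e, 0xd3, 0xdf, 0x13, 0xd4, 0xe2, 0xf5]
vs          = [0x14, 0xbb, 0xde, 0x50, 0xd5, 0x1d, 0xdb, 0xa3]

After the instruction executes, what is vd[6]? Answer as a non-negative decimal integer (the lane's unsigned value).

VLMAX = VLEN×LMUL/SEW = 128×2/32 = 8
AVL=4 ≤ VLMAX=8, so vl = 4
  i=0: sub(0xce,0x14) → 186
  i=1: mask-off/keep → 14
  i=2: mask-off/keep → 211
  i=3: mask-off/keep → 223
  i=4: tail/keep → 19
  i=5: tail/keep → 212
  i=6: tail/keep → 226
  i=7: tail/keep → 245

vd[6] = 226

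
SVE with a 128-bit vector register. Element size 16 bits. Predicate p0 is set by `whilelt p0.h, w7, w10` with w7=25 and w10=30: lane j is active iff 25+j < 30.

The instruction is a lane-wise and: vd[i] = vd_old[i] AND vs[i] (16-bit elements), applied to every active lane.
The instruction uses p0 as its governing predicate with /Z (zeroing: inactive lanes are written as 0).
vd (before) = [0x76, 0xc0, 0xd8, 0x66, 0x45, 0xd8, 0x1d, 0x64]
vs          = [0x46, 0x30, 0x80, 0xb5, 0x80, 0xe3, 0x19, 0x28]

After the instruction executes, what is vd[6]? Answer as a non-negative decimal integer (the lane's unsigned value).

vd[6] = 0

lane count: 128 div 16 = 8
p0[j] = (25+j < 30); true for j=0..4 → 5 lanes set
[0] and(0x76,0x46) = 0x46
[1] and(0xc0,0x30) = 0x00
[2] and(0xd8,0x80) = 0x80
[3] and(0x66,0xb5) = 0x24
[4] and(0x45,0x80) = 0x00
[5] tail/zero = 0x00
[6] tail/zero = 0x00
[7] tail/zero = 0x00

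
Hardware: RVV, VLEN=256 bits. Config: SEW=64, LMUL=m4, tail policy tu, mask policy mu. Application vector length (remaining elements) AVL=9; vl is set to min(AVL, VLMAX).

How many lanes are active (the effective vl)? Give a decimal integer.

VLMAX = VLEN×LMUL/SEW = 256×4/64 = 16
vl = min(AVL, VLMAX) = min(9, 16) = 9

vl = 9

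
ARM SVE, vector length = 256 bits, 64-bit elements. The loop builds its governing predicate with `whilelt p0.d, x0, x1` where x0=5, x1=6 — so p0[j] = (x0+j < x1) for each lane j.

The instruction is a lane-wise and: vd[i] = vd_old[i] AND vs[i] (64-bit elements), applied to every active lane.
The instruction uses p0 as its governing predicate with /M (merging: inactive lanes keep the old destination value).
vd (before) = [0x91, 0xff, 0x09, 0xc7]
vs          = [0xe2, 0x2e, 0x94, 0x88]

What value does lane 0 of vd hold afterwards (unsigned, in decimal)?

vd[0] = 128

lane count: 256 div 64 = 4
whilelt: lane j active iff 5+j < 6 → j < 1 → 1 active
[0] and(0x91,0xe2) = 0x80
[1] tail/keep = 0xff
[2] tail/keep = 0x09
[3] tail/keep = 0xc7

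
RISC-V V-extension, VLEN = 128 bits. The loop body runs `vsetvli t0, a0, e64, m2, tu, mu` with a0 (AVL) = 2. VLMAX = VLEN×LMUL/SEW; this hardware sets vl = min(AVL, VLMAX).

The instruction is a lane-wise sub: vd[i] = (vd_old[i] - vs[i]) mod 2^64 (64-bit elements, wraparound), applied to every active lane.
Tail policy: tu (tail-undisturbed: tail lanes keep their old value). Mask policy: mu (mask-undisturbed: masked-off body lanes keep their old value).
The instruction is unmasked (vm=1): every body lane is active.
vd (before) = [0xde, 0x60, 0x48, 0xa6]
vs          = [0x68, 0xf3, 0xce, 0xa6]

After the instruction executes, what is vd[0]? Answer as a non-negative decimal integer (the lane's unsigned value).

lanes per group: 128·2/64 = 4
AVL=2 ≤ VLMAX=4, so vl = 2
[0] sub(0xde,0x68) = 0x76
[1] sub(0x60,0xf3) = 0xffffffffffffff6d
[2] tail/keep = 0x48
[3] tail/keep = 0xa6

vd[0] = 118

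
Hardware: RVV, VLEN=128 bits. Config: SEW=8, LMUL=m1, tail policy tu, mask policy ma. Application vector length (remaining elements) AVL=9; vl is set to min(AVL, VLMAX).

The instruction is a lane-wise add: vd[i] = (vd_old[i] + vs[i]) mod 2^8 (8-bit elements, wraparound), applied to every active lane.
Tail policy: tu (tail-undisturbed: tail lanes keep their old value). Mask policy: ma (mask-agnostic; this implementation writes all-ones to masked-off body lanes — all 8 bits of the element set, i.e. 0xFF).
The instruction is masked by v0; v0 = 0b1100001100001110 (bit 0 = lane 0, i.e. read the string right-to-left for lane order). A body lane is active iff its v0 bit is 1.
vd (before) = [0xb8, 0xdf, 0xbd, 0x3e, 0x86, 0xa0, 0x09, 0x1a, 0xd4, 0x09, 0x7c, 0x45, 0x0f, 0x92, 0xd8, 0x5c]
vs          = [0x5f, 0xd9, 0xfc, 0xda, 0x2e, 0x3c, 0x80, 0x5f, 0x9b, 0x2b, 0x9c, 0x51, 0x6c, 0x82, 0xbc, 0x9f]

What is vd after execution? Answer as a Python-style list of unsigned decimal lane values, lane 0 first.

vd = [255, 184, 185, 24, 255, 255, 255, 255, 111, 9, 124, 69, 15, 146, 216, 92]

VLMAX = (128 × 1) / 8 = 16 lanes
vl = min(AVL, VLMAX) = min(9, 16) = 9
  i=0: mask-off/ones → 255
  i=1: add(0xdf,0xd9) → 184
  i=2: add(0xbd,0xfc) → 185
  i=3: add(0x3e,0xda) → 24
  i=4: mask-off/ones → 255
  i=5: mask-off/ones → 255
  i=6: mask-off/ones → 255
  i=7: mask-off/ones → 255
  i=8: add(0xd4,0x9b) → 111
  i=9: tail/keep → 9
  i=10: tail/keep → 124
  i=11: tail/keep → 69
  i=12: tail/keep → 15
  i=13: tail/keep → 146
  i=14: tail/keep → 216
  i=15: tail/keep → 92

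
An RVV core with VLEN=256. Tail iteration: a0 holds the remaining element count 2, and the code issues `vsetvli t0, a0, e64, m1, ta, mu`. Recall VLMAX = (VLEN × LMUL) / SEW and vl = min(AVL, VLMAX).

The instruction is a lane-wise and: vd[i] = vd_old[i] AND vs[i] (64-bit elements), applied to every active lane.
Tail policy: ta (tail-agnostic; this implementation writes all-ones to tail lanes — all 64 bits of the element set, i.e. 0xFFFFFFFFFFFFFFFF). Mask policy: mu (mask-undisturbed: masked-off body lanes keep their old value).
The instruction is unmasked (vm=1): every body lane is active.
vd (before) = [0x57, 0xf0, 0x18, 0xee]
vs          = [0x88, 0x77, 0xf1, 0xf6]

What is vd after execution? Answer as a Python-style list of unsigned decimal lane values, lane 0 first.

lanes per group: 256·1/64 = 4
vl = min(AVL, VLMAX) = min(2, 4) = 2
lane  0: and(0x57,0x88) ⇒ 0x00
lane  1: and(0xf0,0x77) ⇒ 0x70
lane  2: tail/ones ⇒ 0xffffffffffffffff
lane  3: tail/ones ⇒ 0xffffffffffffffff

vd = [0, 112, 18446744073709551615, 18446744073709551615]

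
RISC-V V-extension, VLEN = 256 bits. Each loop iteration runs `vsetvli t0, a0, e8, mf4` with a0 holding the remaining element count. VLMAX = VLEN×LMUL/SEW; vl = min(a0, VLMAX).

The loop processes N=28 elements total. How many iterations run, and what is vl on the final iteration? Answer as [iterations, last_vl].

[iterations, last_vl] = [4, 4]

lanes per group: 256·1/4/8 = 8
28 elements at 8/iter → 4 passes, remainder 4 on the last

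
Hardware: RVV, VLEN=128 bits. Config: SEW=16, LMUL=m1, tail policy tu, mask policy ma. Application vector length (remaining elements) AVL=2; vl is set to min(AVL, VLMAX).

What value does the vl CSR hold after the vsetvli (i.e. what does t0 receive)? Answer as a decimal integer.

vl = 2

lanes per group: 128·1/16 = 8
vl = min(AVL, VLMAX) = min(2, 8) = 2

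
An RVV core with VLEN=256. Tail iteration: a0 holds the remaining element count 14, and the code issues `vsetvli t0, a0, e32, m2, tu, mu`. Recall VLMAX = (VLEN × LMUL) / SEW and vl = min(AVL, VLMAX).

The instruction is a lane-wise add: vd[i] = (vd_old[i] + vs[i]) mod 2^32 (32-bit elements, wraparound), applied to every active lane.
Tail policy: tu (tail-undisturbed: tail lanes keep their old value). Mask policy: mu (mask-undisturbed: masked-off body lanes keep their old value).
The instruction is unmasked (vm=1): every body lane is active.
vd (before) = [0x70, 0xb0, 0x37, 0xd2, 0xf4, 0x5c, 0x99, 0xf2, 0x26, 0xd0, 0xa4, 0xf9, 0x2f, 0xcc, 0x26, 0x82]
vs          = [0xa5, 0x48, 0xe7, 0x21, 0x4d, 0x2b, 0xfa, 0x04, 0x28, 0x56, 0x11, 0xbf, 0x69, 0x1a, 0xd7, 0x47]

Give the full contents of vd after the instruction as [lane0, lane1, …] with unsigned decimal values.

vd = [277, 248, 286, 243, 321, 135, 403, 246, 78, 294, 181, 440, 152, 230, 38, 130]

VLMAX = VLEN×LMUL/SEW = 256×2/32 = 16
vl ← min(14, 16) = 14
[0] add(0x70,0xa5) = 0x115
[1] add(0xb0,0x48) = 0xf8
[2] add(0x37,0xe7) = 0x11e
[3] add(0xd2,0x21) = 0xf3
[4] add(0xf4,0x4d) = 0x141
[5] add(0x5c,0x2b) = 0x87
[6] add(0x99,0xfa) = 0x193
[7] add(0xf2,0x04) = 0xf6
[8] add(0x26,0x28) = 0x4e
[9] add(0xd0,0x56) = 0x126
[10] add(0xa4,0x11) = 0xb5
[11] add(0xf9,0xbf) = 0x1b8
[12] add(0x2f,0x69) = 0x98
[13] add(0xcc,0x1a) = 0xe6
[14] tail/keep = 0x26
[15] tail/keep = 0x82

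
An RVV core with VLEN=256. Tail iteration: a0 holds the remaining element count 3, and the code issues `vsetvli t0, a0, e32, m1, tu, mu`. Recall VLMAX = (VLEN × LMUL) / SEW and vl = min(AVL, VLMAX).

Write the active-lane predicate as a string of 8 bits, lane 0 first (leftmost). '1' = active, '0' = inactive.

VLMAX = VLEN×LMUL/SEW = 256×1/32 = 8
vl = min(AVL, VLMAX) = min(3, 8) = 3
bits (lane 0 leftmost): 11100000

predicate = 11100000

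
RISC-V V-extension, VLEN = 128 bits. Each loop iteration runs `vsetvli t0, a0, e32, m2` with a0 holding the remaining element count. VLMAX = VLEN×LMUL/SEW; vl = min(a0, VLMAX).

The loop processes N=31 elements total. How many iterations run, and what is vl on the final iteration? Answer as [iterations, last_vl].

VLMAX = (128 × 2) / 32 = 8 lanes
N=31: ⌈31/8⌉ = 4 iters; last vl = 31 − 3×8 = 7

[iterations, last_vl] = [4, 7]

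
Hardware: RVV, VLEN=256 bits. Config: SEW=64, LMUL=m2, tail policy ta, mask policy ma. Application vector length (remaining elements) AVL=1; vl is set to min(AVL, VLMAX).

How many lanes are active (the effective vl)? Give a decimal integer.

vl = 1

VLMAX = (256 × 2) / 64 = 8 lanes
AVL=1 ≤ VLMAX=8, so vl = 1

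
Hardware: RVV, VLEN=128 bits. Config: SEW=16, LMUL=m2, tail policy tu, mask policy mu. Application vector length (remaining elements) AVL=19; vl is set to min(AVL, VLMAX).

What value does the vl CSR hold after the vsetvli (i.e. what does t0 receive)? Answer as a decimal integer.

lanes per group: 128·2/16 = 16
AVL=19 > VLMAX=16, so vl = 16

vl = 16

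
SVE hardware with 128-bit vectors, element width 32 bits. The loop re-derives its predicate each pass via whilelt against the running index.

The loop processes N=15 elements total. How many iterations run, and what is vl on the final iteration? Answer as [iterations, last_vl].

[iterations, last_vl] = [4, 3]

128-bit reg / 32-bit elem → 4 lanes
15 elements at 4/iter → 4 passes, remainder 3 on the last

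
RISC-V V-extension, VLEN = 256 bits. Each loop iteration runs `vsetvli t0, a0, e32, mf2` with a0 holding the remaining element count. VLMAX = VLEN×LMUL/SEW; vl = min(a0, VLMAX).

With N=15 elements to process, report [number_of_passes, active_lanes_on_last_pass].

[iterations, last_vl] = [4, 3]

VLMAX = (256 × 1/2) / 32 = 4 lanes
15 elements at 4/iter → 4 passes, remainder 3 on the last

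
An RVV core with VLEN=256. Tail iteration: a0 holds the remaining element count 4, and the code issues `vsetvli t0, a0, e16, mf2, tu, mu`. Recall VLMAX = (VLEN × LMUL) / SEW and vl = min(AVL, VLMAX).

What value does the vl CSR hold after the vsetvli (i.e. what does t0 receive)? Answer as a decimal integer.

VLMAX = (256 × 1/2) / 16 = 8 lanes
vl = min(AVL, VLMAX) = min(4, 8) = 4

vl = 4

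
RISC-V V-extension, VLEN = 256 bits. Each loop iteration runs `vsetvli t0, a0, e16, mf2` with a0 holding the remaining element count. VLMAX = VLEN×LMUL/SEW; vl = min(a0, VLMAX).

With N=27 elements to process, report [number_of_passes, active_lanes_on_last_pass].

VLMAX = VLEN×LMUL/SEW = 256×1/2/16 = 8
iterations = ceil(27/8) = 4; final-pass vl = 3

[iterations, last_vl] = [4, 3]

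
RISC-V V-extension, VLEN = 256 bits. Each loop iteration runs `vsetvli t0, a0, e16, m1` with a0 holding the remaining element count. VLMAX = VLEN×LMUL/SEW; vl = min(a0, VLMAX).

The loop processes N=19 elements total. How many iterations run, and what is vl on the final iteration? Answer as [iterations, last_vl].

[iterations, last_vl] = [2, 3]

lanes per group: 256·1/16 = 16
19 elements at 16/iter → 2 passes, remainder 3 on the last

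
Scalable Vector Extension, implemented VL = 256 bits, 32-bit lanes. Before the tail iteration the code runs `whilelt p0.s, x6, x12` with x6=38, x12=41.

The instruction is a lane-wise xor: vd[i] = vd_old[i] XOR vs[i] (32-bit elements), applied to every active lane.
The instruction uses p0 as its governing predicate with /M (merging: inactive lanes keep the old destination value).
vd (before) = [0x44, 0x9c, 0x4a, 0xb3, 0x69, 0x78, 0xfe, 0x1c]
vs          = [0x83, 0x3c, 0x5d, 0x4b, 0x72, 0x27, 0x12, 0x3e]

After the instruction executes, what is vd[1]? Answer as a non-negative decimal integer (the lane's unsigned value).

register lanes = 256/32 = 8
active while 38+j < 41, i.e. j ∈ [0,3) capped at 8 ⇒ 3
vd[0] xor(0x44,0x83) -> 0xc7
vd[1] xor(0x9c,0x3c) -> 0xa0
vd[2] xor(0x4a,0x5d) -> 0x17
vd[3] tail/keep -> 0xb3
vd[4] tail/keep -> 0x69
vd[5] tail/keep -> 0x78
vd[6] tail/keep -> 0xfe
vd[7] tail/keep -> 0x1c

vd[1] = 160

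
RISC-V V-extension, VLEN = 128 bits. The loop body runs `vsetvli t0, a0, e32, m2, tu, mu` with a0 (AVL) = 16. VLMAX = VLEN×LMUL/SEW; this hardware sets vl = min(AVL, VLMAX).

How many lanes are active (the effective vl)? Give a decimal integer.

lanes per group: 128·2/32 = 8
vl = min(AVL, VLMAX) = min(16, 8) = 8

vl = 8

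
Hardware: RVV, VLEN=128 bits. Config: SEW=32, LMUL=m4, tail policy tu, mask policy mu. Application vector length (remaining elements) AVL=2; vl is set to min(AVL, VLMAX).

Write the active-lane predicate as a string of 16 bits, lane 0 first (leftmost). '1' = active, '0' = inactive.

VLMAX = VLEN×LMUL/SEW = 128×4/32 = 16
AVL=2 ≤ VLMAX=16, so vl = 2
bits (lane 0 leftmost): 1100000000000000

predicate = 1100000000000000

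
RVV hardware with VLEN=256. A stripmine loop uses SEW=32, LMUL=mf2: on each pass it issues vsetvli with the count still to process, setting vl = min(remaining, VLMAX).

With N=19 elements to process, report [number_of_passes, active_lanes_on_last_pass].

VLMAX = (256 × 1/2) / 32 = 4 lanes
N=19: ⌈19/4⌉ = 5 iters; last vl = 19 − 4×4 = 3

[iterations, last_vl] = [5, 3]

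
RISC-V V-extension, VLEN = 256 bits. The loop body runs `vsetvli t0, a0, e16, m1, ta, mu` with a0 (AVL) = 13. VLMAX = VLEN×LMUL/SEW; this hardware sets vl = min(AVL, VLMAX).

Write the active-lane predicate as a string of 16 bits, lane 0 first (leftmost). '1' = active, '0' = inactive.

predicate = 1111111111111000

VLMAX = VLEN×LMUL/SEW = 256×1/16 = 16
vl ← min(13, 16) = 13
bits (lane 0 leftmost): 1111111111111000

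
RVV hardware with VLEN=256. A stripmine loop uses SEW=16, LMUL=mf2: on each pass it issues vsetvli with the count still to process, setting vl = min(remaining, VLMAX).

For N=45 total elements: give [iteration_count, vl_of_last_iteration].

lanes per group: 256·1/2/16 = 8
N=45: ⌈45/8⌉ = 6 iters; last vl = 45 − 5×8 = 5

[iterations, last_vl] = [6, 5]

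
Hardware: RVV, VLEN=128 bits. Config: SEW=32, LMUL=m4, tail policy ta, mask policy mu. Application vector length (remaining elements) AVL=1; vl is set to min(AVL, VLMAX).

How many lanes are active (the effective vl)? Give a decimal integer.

vl = 1

lanes per group: 128·4/32 = 16
AVL=1 ≤ VLMAX=16, so vl = 1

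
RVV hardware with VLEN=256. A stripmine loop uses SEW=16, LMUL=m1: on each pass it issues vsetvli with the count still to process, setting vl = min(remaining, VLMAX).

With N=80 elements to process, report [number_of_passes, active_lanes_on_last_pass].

VLMAX = VLEN×LMUL/SEW = 256×1/16 = 16
iterations = ceil(80/16) = 5; final-pass vl = 16

[iterations, last_vl] = [5, 16]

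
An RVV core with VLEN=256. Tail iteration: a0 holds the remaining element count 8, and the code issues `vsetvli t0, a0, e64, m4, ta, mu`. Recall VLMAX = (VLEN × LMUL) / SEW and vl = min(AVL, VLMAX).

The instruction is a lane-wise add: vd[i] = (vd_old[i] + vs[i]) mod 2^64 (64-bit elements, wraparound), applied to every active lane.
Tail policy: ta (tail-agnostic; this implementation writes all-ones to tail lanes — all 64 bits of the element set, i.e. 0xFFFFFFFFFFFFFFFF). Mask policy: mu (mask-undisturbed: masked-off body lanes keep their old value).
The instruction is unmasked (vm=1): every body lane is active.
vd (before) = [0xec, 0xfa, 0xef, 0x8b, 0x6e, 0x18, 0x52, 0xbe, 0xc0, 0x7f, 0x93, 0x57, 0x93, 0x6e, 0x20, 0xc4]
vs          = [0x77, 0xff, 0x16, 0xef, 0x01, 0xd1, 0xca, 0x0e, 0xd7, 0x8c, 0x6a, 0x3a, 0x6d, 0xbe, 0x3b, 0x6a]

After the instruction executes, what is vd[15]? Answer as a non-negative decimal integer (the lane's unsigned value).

VLMAX = (256 × 4) / 64 = 16 lanes
vl ← min(8, 16) = 8
[0] add(0xec,0x77) = 0x163
[1] add(0xfa,0xff) = 0x1f9
[2] add(0xef,0x16) = 0x105
[3] add(0x8b,0xef) = 0x17a
[4] add(0x6e,0x01) = 0x6f
[5] add(0x18,0xd1) = 0xe9
[6] add(0x52,0xca) = 0x11c
[7] add(0xbe,0x0e) = 0xcc
[8] tail/ones = 0xffffffffffffffff
[9] tail/ones = 0xffffffffffffffff
[10] tail/ones = 0xffffffffffffffff
[11] tail/ones = 0xffffffffffffffff
[12] tail/ones = 0xffffffffffffffff
[13] tail/ones = 0xffffffffffffffff
[14] tail/ones = 0xffffffffffffffff
[15] tail/ones = 0xffffffffffffffff

vd[15] = 18446744073709551615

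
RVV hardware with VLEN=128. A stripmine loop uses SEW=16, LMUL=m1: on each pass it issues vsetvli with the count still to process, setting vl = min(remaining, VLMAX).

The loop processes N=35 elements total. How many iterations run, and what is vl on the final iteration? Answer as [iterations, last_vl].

[iterations, last_vl] = [5, 3]

VLMAX = (128 × 1) / 16 = 8 lanes
iterations = ceil(35/8) = 5; final-pass vl = 3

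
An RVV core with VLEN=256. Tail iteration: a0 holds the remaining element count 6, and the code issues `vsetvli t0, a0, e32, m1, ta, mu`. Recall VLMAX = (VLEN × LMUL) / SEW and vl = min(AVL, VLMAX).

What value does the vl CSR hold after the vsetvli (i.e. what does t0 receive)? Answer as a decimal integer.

vl = 6

lanes per group: 256·1/32 = 8
vl ← min(6, 8) = 6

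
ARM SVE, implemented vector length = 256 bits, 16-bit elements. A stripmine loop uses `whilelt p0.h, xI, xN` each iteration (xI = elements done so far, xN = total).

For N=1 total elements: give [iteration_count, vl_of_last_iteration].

[iterations, last_vl] = [1, 1]

256-bit reg / 16-bit elem → 16 lanes
iterations = ceil(1/16) = 1; final-pass vl = 1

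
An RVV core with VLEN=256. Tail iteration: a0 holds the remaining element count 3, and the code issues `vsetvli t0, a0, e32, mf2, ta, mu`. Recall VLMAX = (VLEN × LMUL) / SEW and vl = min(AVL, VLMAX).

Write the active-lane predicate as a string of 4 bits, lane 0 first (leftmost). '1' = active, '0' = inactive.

predicate = 1110

VLMAX = VLEN×LMUL/SEW = 256×1/2/32 = 4
vl ← min(3, 4) = 3
bits (lane 0 leftmost): 1110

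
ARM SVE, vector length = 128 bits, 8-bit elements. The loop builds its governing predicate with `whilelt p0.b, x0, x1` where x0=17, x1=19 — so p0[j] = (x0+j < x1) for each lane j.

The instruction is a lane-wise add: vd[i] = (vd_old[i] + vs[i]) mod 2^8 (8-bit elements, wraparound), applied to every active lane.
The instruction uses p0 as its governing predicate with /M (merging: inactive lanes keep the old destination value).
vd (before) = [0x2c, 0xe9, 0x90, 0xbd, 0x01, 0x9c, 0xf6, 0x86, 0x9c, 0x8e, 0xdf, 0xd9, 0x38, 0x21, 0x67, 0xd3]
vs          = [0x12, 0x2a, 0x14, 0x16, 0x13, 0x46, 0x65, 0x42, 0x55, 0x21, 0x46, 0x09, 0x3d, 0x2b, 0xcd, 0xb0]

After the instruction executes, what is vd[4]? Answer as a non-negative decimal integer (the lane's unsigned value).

128-bit reg / 8-bit elem → 16 lanes
active while 17+j < 19, i.e. j ∈ [0,2) capped at 16 ⇒ 2
lane  0: add(0x2c,0x12) ⇒ 0x3e
lane  1: add(0xe9,0x2a) ⇒ 0x13
lane  2: tail/keep ⇒ 0x90
lane  3: tail/keep ⇒ 0xbd
lane  4: tail/keep ⇒ 0x01
lane  5: tail/keep ⇒ 0x9c
lane  6: tail/keep ⇒ 0xf6
lane  7: tail/keep ⇒ 0x86
lane  8: tail/keep ⇒ 0x9c
lane  9: tail/keep ⇒ 0x8e
lane 10: tail/keep ⇒ 0xdf
lane 11: tail/keep ⇒ 0xd9
lane 12: tail/keep ⇒ 0x38
lane 13: tail/keep ⇒ 0x21
lane 14: tail/keep ⇒ 0x67
lane 15: tail/keep ⇒ 0xd3

vd[4] = 1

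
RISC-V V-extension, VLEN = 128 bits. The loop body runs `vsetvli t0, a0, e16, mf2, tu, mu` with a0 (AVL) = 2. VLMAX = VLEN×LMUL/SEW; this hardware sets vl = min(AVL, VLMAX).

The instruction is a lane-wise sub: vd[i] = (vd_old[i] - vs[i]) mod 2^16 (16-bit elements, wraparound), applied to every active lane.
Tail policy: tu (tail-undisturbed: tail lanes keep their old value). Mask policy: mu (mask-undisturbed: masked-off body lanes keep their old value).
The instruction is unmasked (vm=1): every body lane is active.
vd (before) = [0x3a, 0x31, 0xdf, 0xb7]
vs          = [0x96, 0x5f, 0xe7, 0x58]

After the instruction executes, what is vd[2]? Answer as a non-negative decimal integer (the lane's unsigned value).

lanes per group: 128·1/2/16 = 4
AVL=2 ≤ VLMAX=4, so vl = 2
  i=0: sub(0x3a,0x96) → 65444
  i=1: sub(0x31,0x5f) → 65490
  i=2: tail/keep → 223
  i=3: tail/keep → 183

vd[2] = 223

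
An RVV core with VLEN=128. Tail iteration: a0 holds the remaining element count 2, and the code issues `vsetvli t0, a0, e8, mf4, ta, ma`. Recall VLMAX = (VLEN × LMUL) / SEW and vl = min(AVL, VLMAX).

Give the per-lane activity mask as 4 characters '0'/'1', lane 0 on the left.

lanes per group: 128·1/4/8 = 4
AVL=2 ≤ VLMAX=4, so vl = 2
bits (lane 0 leftmost): 1100

predicate = 1100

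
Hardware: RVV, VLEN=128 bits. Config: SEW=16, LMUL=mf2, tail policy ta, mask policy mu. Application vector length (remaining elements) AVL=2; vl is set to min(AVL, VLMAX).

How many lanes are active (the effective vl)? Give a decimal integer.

vl = 2

lanes per group: 128·1/2/16 = 4
vl ← min(2, 4) = 2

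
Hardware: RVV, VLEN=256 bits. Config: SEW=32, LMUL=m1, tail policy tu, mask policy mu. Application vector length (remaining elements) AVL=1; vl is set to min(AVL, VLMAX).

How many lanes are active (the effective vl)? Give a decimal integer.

VLMAX = (256 × 1) / 32 = 8 lanes
vl = min(AVL, VLMAX) = min(1, 8) = 1

vl = 1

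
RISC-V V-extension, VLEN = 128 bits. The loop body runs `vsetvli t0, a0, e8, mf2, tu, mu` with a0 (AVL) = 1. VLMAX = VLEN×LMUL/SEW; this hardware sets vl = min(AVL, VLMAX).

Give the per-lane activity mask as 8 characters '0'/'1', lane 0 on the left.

predicate = 10000000

VLMAX = VLEN×LMUL/SEW = 128×1/2/8 = 8
vl ← min(1, 8) = 1
bits (lane 0 leftmost): 10000000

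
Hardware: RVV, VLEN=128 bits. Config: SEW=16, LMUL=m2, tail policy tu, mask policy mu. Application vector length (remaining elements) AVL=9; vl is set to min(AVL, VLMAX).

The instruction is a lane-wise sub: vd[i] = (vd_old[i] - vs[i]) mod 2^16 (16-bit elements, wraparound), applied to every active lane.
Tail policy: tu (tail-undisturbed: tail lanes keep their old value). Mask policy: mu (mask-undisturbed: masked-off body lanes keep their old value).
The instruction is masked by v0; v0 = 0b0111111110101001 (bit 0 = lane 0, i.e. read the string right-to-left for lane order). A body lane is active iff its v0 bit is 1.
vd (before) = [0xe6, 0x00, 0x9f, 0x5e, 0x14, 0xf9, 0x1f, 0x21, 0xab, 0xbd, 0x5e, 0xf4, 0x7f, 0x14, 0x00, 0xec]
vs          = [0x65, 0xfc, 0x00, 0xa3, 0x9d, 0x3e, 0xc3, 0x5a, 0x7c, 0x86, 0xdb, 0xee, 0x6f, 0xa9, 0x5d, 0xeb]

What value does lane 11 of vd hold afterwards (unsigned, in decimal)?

lanes per group: 128·2/16 = 16
vl ← min(9, 16) = 9
vd[0] sub(0xe6,0x65) -> 0x81
vd[1] mask-off/keep -> 0x00
vd[2] mask-off/keep -> 0x9f
vd[3] sub(0x5e,0xa3) -> 0xffbb
vd[4] mask-off/keep -> 0x14
vd[5] sub(0xf9,0x3e) -> 0xbb
vd[6] mask-off/keep -> 0x1f
vd[7] sub(0x21,0x5a) -> 0xffc7
vd[8] sub(0xab,0x7c) -> 0x2f
vd[9] tail/keep -> 0xbd
vd[10] tail/keep -> 0x5e
vd[11] tail/keep -> 0xf4
vd[12] tail/keep -> 0x7f
vd[13] tail/keep -> 0x14
vd[14] tail/keep -> 0x00
vd[15] tail/keep -> 0xec

vd[11] = 244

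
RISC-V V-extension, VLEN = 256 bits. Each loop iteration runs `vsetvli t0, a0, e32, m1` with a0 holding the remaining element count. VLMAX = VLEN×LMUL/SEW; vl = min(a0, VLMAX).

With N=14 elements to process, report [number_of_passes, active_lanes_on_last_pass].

[iterations, last_vl] = [2, 6]

VLMAX = (256 × 1) / 32 = 8 lanes
14 elements at 8/iter → 2 passes, remainder 6 on the last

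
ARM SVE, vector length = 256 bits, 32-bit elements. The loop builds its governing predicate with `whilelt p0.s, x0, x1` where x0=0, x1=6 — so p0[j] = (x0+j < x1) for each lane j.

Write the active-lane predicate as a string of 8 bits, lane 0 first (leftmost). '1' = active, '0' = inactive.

register lanes = 256/32 = 8
active while 0+j < 6, i.e. j ∈ [0,6) capped at 8 ⇒ 6
bits (lane 0 leftmost): 11111100

predicate = 11111100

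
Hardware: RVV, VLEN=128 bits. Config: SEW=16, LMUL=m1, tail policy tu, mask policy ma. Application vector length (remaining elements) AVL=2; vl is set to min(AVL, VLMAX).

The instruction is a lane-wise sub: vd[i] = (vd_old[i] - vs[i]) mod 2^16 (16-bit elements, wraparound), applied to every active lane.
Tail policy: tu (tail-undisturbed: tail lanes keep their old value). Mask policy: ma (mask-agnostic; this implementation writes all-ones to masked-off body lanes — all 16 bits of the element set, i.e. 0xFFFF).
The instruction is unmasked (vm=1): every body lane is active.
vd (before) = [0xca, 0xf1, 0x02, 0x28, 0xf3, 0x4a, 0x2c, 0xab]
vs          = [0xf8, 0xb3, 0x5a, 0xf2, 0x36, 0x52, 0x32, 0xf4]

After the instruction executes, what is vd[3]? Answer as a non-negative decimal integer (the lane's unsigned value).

VLMAX = (128 × 1) / 16 = 8 lanes
vl ← min(2, 8) = 2
vd[0] sub(0xca,0xf8) -> 0xffd2
vd[1] sub(0xf1,0xb3) -> 0x3e
vd[2] tail/keep -> 0x02
vd[3] tail/keep -> 0x28
vd[4] tail/keep -> 0xf3
vd[5] tail/keep -> 0x4a
vd[6] tail/keep -> 0x2c
vd[7] tail/keep -> 0xab

vd[3] = 40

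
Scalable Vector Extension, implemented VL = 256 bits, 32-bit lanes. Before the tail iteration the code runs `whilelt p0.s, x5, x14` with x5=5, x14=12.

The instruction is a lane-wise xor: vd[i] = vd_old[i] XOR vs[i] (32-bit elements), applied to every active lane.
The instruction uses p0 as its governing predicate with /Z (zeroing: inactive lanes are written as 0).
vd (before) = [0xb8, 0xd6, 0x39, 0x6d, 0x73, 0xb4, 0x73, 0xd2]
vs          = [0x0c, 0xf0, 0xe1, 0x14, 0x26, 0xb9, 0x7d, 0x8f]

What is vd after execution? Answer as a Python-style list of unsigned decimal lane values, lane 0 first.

register lanes = 256/32 = 8
p0[j] = (5+j < 12); true for j=0..6 → 7 lanes set
vd[0] xor(0xb8,0x0c) -> 0xb4
vd[1] xor(0xd6,0xf0) -> 0x26
vd[2] xor(0x39,0xe1) -> 0xd8
vd[3] xor(0x6d,0x14) -> 0x79
vd[4] xor(0x73,0x26) -> 0x55
vd[5] xor(0xb4,0xb9) -> 0x0d
vd[6] xor(0x73,0x7d) -> 0x0e
vd[7] tail/zero -> 0x00

vd = [180, 38, 216, 121, 85, 13, 14, 0]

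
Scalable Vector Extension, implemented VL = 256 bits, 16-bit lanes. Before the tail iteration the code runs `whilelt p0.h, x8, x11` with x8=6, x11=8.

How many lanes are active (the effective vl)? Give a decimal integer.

vl = 2

lane count: 256 div 16 = 16
p0[j] = (6+j < 8); true for j=0..1 → 2 lanes set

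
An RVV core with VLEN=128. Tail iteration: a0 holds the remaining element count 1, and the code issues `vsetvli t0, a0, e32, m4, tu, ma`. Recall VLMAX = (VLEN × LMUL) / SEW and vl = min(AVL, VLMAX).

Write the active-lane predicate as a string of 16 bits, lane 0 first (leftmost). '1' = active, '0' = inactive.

VLMAX = (128 × 4) / 32 = 16 lanes
vl ← min(1, 16) = 1
bits (lane 0 leftmost): 1000000000000000

predicate = 1000000000000000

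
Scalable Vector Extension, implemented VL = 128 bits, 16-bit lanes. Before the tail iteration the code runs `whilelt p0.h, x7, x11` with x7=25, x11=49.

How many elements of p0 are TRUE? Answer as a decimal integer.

128-bit reg / 16-bit elem → 8 lanes
p0[j] = (25+j < 49); true for j=0..7 → 8 lanes set

vl = 8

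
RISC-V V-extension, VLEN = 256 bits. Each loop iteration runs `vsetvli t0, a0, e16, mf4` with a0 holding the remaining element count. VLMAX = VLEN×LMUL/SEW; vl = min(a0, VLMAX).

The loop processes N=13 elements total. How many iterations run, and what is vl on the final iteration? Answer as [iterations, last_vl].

lanes per group: 256·1/4/16 = 4
13 elements at 4/iter → 4 passes, remainder 1 on the last

[iterations, last_vl] = [4, 1]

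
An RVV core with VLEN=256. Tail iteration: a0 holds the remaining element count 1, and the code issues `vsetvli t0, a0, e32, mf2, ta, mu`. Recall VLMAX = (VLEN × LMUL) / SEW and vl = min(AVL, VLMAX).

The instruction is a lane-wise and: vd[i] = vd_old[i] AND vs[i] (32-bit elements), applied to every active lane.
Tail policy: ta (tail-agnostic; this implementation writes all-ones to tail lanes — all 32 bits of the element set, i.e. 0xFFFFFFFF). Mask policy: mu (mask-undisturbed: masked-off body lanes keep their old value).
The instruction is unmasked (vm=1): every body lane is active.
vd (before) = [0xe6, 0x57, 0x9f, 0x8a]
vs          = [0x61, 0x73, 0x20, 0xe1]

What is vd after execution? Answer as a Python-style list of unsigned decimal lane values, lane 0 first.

VLMAX = (256 × 1/2) / 32 = 4 lanes
vl = min(AVL, VLMAX) = min(1, 4) = 1
[0] and(0xe6,0x61) = 0x60
[1] tail/ones = 0xffffffff
[2] tail/ones = 0xffffffff
[3] tail/ones = 0xffffffff

vd = [96, 4294967295, 4294967295, 4294967295]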